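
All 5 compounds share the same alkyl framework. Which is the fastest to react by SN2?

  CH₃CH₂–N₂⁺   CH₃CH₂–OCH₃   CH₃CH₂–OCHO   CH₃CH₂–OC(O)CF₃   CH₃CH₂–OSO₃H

CH₃CH₂–N₂⁺

With the same alkyl group throughout, only the leaving group differentiates the rates.
Rank by basicity of the departing species: weakest base leaves most easily.
CH₃CH₂–N₂⁺ loses N₂: no meaningful conjugate acid; N₂ departs as an exceptionally stable neutral molecule
CH₃CH₂–OSO₃H loses HSO₄⁻: pKₐ(H₂SO₄) ≈ -3
CH₃CH₂–OC(O)CF₃ loses CF₃COO⁻: pKₐ(CF₃COOH) ≈ 0.2
CH₃CH₂–OCHO loses HCOO⁻: pKₐ(HCOOH) ≈ 3.8
CH₃CH₂–OCH₃ loses CH₃O⁻: pKₐ(CH₃OH) ≈ 15.5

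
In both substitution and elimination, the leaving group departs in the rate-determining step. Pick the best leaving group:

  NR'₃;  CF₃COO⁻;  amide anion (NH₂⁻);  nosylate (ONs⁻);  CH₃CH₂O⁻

Leaving-group ability tracks the stability of the departed species; conjugate-acid pKₐ is the usual yardstick (lower pKₐ → better LG).
nosylate (ONs⁻): pKₐ(p-O₂NC₆H₄SO₃H) ≈ -3.5
CF₃COO⁻: pKₐ(CF₃COOH) ≈ 0.2
NR'₃: pKₐ(R'₃NH⁺) ≈ 10.7
CH₃CH₂O⁻: pKₐ(CH₃CH₂OH) ≈ 16
amide anion (NH₂⁻): pKₐ(NH₃) ≈ 38

nosylate (ONs⁻)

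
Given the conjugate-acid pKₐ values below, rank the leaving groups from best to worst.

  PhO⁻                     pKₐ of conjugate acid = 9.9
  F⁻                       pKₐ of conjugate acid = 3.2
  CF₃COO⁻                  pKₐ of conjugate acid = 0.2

CF₃COO⁻ > F⁻ > PhO⁻

Lower conjugate-acid pKₐ ⇒ weaker base ⇒ better leaving group.
Sorting by the given values: CF₃COO⁻ (0.2), F⁻ (3.2), PhO⁻ (9.9).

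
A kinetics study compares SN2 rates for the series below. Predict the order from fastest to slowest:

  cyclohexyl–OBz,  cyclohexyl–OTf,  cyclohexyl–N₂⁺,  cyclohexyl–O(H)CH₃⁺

cyclohexyl–N₂⁺ > cyclohexyl–OTf > cyclohexyl–O(H)CH₃⁺ > cyclohexyl–OBz

With the same alkyl group throughout, only the leaving group differentiates the rates.
Rank by basicity of the departing species: weakest base leaves most easily.
cyclohexyl–N₂⁺ loses N₂: no meaningful conjugate acid; N₂ departs as an exceptionally stable neutral molecule
cyclohexyl–OTf loses OTf⁻: pKₐ(CF₃SO₃H (triflic acid)) ≈ -14
cyclohexyl–O(H)CH₃⁺ loses R'OH: pKₐ(R'OH₂⁺) ≈ -2.4
cyclohexyl–OBz loses PhCOO⁻: pKₐ(C₆H₅COOH) ≈ 4.2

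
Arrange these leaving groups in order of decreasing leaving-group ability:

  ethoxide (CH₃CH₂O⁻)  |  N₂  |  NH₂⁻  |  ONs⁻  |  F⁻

N₂ > ONs⁻ > F⁻ > ethoxide (CH₃CH₂O⁻) > NH₂⁻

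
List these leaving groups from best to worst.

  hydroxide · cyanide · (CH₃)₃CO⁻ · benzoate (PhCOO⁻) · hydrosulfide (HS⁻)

benzoate (PhCOO⁻) > hydrosulfide (HS⁻) > cyanide > hydroxide > (CH₃)₃CO⁻

Leaving-group ability tracks the stability of the departed species; conjugate-acid pKₐ is the usual yardstick (lower pKₐ → better LG).
benzoate (PhCOO⁻): pKₐ(C₆H₅COOH) ≈ 4.2
hydrosulfide (HS⁻): pKₐ(H₂S) ≈ 7
cyanide: pKₐ(HCN) ≈ 9.2
hydroxide: pKₐ(H₂O) ≈ 15.7
(CH₃)₃CO⁻: pKₐ(t-BuOH) ≈ 18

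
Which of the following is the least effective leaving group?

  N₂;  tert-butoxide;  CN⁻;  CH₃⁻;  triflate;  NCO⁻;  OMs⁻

A good leaving group is a weak base: the lower the pKₐ of its conjugate acid, the more readily it departs.
N₂: no meaningful conjugate acid; N₂ departs as an exceptionally stable neutral molecule
triflate: pKₐ(CF₃SO₃H (triflic acid)) ≈ -14
OMs⁻: pKₐ(CH₃SO₃H (MsOH)) ≈ -1.9
NCO⁻: pKₐ(HOCN) ≈ 3.5
CN⁻: pKₐ(HCN) ≈ 9.2
tert-butoxide: pKₐ(t-BuOH) ≈ 18
CH₃⁻: pKₐ(CH₄) ≈ 48

CH₃⁻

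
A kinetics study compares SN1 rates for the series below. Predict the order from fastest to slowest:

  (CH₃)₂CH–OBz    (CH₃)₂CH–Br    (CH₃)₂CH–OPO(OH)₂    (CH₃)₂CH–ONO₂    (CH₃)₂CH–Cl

(CH₃)₂CH–Br > (CH₃)₂CH–Cl > (CH₃)₂CH–ONO₂ > (CH₃)₂CH–OPO(OH)₂ > (CH₃)₂CH–OBz

Identical carbon frameworks mean the comparison reduces to leaving-group quality.
A good leaving group is a weak base: the lower the pKₐ of its conjugate acid, the more readily it departs.
(CH₃)₂CH–Br loses Br⁻: pKₐ(HBr) ≈ -9
(CH₃)₂CH–Cl loses Cl⁻: pKₐ(HCl) ≈ -7
(CH₃)₂CH–ONO₂ loses NO₃⁻: pKₐ(HNO₃) ≈ -1.3
(CH₃)₂CH–OPO(OH)₂ loses H₂PO₄⁻: pKₐ(H₃PO₄) ≈ 2.1
(CH₃)₂CH–OBz loses PhCOO⁻: pKₐ(C₆H₅COOH) ≈ 4.2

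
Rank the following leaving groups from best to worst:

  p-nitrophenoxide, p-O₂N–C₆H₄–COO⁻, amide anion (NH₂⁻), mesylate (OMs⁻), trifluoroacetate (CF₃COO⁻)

Leaving-group ability tracks the stability of the departed species; conjugate-acid pKₐ is the usual yardstick (lower pKₐ → better LG).
mesylate (OMs⁻): pKₐ(CH₃SO₃H (MsOH)) ≈ -1.9
trifluoroacetate (CF₃COO⁻): pKₐ(CF₃COOH) ≈ 0.2
p-O₂N–C₆H₄–COO⁻: pKₐ(p-nitrobenzoic acid) ≈ 3.4
p-nitrophenoxide: pKₐ(p-nitrophenol) ≈ 7.2
amide anion (NH₂⁻): pKₐ(NH₃) ≈ 38

mesylate (OMs⁻) > trifluoroacetate (CF₃COO⁻) > p-O₂N–C₆H₄–COO⁻ > p-nitrophenoxide > amide anion (NH₂⁻)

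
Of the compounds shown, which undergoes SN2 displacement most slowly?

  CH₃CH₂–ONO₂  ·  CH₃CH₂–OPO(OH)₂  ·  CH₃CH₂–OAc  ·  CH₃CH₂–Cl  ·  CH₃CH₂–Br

CH₃CH₂–OAc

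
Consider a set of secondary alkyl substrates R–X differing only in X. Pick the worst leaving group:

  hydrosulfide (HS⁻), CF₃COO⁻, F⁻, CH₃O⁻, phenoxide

A good leaving group is a weak base: the lower the pKₐ of its conjugate acid, the more readily it departs.
CF₃COO⁻: pKₐ(CF₃COOH) ≈ 0.2
F⁻: pKₐ(HF) ≈ 3.2
hydrosulfide (HS⁻): pKₐ(H₂S) ≈ 7
phenoxide: pKₐ(C₆H₅OH (phenol)) ≈ 10
CH₃O⁻: pKₐ(CH₃OH) ≈ 15.5

CH₃O⁻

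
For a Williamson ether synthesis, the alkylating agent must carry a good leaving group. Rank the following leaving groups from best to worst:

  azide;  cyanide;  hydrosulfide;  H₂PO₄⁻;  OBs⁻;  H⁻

OBs⁻: pKₐ(p-BrC₆H₄SO₃H) ≈ -2.8
H₂PO₄⁻: pKₐ(H₃PO₄) ≈ 2.1
azide: pKₐ(HN₃) ≈ 4.7
hydrosulfide: pKₐ(H₂S) ≈ 7 — larger and more polarisable than the oxygen analogue
cyanide: pKₐ(HCN) ≈ 9.2 — sp carbon stabilises the charge somewhat, but still a poor LG
H⁻: pKₐ(H₂) ≈ 36 — extremely strong base; leaves only in special hydride-transfer contexts

OBs⁻ > H₂PO₄⁻ > azide > hydrosulfide > cyanide > H⁻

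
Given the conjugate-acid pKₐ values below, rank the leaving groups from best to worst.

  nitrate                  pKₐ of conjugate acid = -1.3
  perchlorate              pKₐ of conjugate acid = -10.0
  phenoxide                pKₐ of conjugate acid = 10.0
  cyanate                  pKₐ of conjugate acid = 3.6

Lower conjugate-acid pKₐ ⇒ weaker base ⇒ better leaving group.
Sorting by the given values: perchlorate (-10.0), nitrate (-1.3), cyanate (3.6), phenoxide (10.0).

perchlorate > nitrate > cyanate > phenoxide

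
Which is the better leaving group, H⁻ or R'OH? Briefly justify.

R'OH is the better leaving group.
pKₐ(R'OH₂⁺) ≈ -2.4 versus pKₐ(H₂) ≈ 36: R'OH is the much weaker base.
Neutral; leaves from a protonated ether (an oxonium ion, R–O(H)R'⁺).

R'OH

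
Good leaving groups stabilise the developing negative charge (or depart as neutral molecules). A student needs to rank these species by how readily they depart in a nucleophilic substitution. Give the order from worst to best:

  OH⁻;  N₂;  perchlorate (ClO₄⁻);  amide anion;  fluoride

N₂: no meaningful conjugate acid; N₂ departs as an exceptionally stable neutral molecule
perchlorate (ClO₄⁻): pKₐ(HClO₄) ≈ -10 — extremely weak base; rarely used for safety reasons
fluoride: pKₐ(HF) ≈ 3.2
OH⁻: pKₐ(H₂O) ≈ 15.7 — strong base; essentially never leaves without prior activation
amide anion: pKₐ(NH₃) ≈ 38 — extremely strong base; never a leaving group
Listed from poorest to best leaving group as asked.

amide anion < OH⁻ < fluoride < perchlorate (ClO₄⁻) < N₂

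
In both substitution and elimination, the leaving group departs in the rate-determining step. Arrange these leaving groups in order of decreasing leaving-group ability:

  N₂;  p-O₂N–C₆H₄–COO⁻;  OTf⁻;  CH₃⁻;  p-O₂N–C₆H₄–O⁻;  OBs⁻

N₂ > OTf⁻ > OBs⁻ > p-O₂N–C₆H₄–COO⁻ > p-O₂N–C₆H₄–O⁻ > CH₃⁻

N₂: no meaningful conjugate acid; N₂ departs as an exceptionally stable neutral molecule
OTf⁻: pKₐ(CF₃SO₃H (triflic acid)) ≈ -14 — charge spread over three oxygens and a CF₃ group; the premier leaving group in synthesis
OBs⁻: pKₐ(p-BrC₆H₄SO₃H) ≈ -2.8 — arenesulfonate with a p-bromo substituent
p-O₂N–C₆H₄–COO⁻: pKₐ(p-nitrobenzoic acid) ≈ 3.4 — electron-withdrawing nitro group stabilises the carboxylate
p-O₂N–C₆H₄–O⁻: pKₐ(p-nitrophenol) ≈ 7.2
CH₃⁻: pKₐ(CH₄) ≈ 48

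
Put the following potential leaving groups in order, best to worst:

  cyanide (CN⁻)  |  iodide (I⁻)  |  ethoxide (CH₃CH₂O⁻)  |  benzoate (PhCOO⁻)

The more stable X⁻ (or X) is on its own — i.e. the weaker a base it is — the better a leaving group it makes.
iodide (I⁻): pKₐ(HI) ≈ -10
benzoate (PhCOO⁻): pKₐ(C₆H₅COOH) ≈ 4.2
cyanide (CN⁻): pKₐ(HCN) ≈ 9.2
ethoxide (CH₃CH₂O⁻): pKₐ(CH₃CH₂OH) ≈ 16

iodide (I⁻) > benzoate (PhCOO⁻) > cyanide (CN⁻) > ethoxide (CH₃CH₂O⁻)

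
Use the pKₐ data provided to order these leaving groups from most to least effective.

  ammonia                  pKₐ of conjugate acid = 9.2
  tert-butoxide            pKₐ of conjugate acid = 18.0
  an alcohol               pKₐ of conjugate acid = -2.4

an alcohol > ammonia > tert-butoxide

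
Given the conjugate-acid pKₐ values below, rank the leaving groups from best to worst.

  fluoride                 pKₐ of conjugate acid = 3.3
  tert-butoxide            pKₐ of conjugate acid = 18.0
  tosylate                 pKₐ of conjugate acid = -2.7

Lower conjugate-acid pKₐ ⇒ weaker base ⇒ better leaving group.
Sorting by the given values: tosylate (-2.7), fluoride (3.3), tert-butoxide (18.0).

tosylate > fluoride > tert-butoxide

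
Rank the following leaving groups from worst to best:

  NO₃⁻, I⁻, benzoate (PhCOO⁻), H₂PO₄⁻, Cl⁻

The more stable X⁻ (or X) is on its own — i.e. the weaker a base it is — the better a leaving group it makes.
I⁻: pKₐ(HI) ≈ -10 — large, highly polarisable; very weak base
Cl⁻: pKₐ(HCl) ≈ -7 — moderately weak base
NO₃⁻: pKₐ(HNO₃) ≈ -1.3 — resonance-delocalised over three oxygens
H₂PO₄⁻: pKₐ(H₃PO₄) ≈ 2.1 — moderate base; biological leaving group after further activation
benzoate (PhCOO⁻): pKₐ(C₆H₅COOH) ≈ 4.2 — aryl carboxylate
Reversing gives the worst-to-best order requested.

benzoate (PhCOO⁻) < H₂PO₄⁻ < NO₃⁻ < Cl⁻ < I⁻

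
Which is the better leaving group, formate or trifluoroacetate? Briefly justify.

trifluoroacetate

trifluoroacetate is the better leaving group.
pKₐ(CF₃COOH) ≈ 0.2 versus pKₐ(HCOOH) ≈ 3.8: trifluoroacetate is the much weaker base.
Strongly electron-withdrawing CF₃ stabilises the carboxylate.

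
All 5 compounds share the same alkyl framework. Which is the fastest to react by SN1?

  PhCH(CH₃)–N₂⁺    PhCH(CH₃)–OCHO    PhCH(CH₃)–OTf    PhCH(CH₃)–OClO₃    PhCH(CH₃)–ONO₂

With the same alkyl group throughout, only the leaving group differentiates the rates.
Rank by basicity of the departing species: weakest base leaves most easily.
PhCH(CH₃)–N₂⁺ loses N₂: no meaningful conjugate acid; N₂ departs as an exceptionally stable neutral molecule
PhCH(CH₃)–OTf loses OTf⁻: pKₐ(CF₃SO₃H (triflic acid)) ≈ -14
PhCH(CH₃)–OClO₃ loses ClO₄⁻: pKₐ(HClO₄) ≈ -10
PhCH(CH₃)–ONO₂ loses NO₃⁻: pKₐ(HNO₃) ≈ -1.3
PhCH(CH₃)–OCHO loses HCOO⁻: pKₐ(HCOOH) ≈ 3.8

PhCH(CH₃)–N₂⁺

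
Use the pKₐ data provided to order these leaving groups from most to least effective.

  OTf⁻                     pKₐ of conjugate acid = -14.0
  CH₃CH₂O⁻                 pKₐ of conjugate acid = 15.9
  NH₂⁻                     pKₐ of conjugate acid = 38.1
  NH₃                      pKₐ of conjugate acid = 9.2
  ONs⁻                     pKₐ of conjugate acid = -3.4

Lower conjugate-acid pKₐ ⇒ weaker base ⇒ better leaving group.
Sorting by the given values: OTf⁻ (-14.0), ONs⁻ (-3.4), NH₃ (9.2), CH₃CH₂O⁻ (15.9), NH₂⁻ (38.1).

OTf⁻ > ONs⁻ > NH₃ > CH₃CH₂O⁻ > NH₂⁻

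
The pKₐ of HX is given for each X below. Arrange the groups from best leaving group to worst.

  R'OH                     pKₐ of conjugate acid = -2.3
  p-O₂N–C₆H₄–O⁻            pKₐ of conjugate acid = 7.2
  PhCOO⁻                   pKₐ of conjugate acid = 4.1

R'OH > PhCOO⁻ > p-O₂N–C₆H₄–O⁻

Lower conjugate-acid pKₐ ⇒ weaker base ⇒ better leaving group.
Sorting by the given values: R'OH (-2.3), PhCOO⁻ (4.1), p-O₂N–C₆H₄–O⁻ (7.2).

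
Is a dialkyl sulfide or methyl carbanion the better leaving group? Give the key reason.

a dialkyl sulfide is the better leaving group.
pKₐ(R'₂SH⁺) ≈ -7 versus pKₐ(CH₄) ≈ 48: a dialkyl sulfide is the much weaker base.
Neutral; leaves from a sulfonium salt (R–SR'₂⁺).

a dialkyl sulfide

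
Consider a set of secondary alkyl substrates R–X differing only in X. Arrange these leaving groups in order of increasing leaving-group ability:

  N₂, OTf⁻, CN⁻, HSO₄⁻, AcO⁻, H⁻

H⁻ < CN⁻ < AcO⁻ < HSO₄⁻ < OTf⁻ < N₂

N₂: no meaningful conjugate acid; N₂ departs as an exceptionally stable neutral molecule
OTf⁻: pKₐ(CF₃SO₃H (triflic acid)) ≈ -14
HSO₄⁻: pKₐ(H₂SO₄) ≈ -3 — conjugate base of a strong mineral acid
AcO⁻: pKₐ(CH₃COOH) ≈ 4.8 — resonance-stabilised but still a weak base
CN⁻: pKₐ(HCN) ≈ 9.2 — sp carbon stabilises the charge somewhat, but still a poor LG
H⁻: pKₐ(H₂) ≈ 36 — extremely strong base; leaves only in special hydride-transfer contexts
The question asks for worst first, so the sequence is read in increasing leaving-group ability.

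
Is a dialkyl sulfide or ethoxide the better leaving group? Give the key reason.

a dialkyl sulfide is the better leaving group.
pKₐ(R'₂SH⁺) ≈ -7 versus pKₐ(CH₃CH₂OH) ≈ 16: a dialkyl sulfide is the much weaker base.
Neutral; leaves from a sulfonium salt (R–SR'₂⁺).

a dialkyl sulfide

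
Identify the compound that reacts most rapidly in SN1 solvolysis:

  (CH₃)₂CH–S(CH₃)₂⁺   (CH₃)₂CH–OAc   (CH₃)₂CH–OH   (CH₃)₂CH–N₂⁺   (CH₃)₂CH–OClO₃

Same R in every case — rank the leaving groups.
The more stable X⁻ (or X) is on its own — i.e. the weaker a base it is — the better a leaving group it makes.
(CH₃)₂CH–N₂⁺ loses N₂: no meaningful conjugate acid; N₂ departs as an exceptionally stable neutral molecule
(CH₃)₂CH–OClO₃ loses ClO₄⁻: pKₐ(HClO₄) ≈ -10
(CH₃)₂CH–S(CH₃)₂⁺ loses SR'₂: pKₐ(R'₂SH⁺) ≈ -7
(CH₃)₂CH–OAc loses AcO⁻: pKₐ(CH₃COOH) ≈ 4.8
(CH₃)₂CH–OH loses OH⁻: pKₐ(H₂O) ≈ 15.7

(CH₃)₂CH–N₂⁺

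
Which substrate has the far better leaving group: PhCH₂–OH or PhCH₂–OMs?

From PhCH₂–OH the departing group would be OH⁻ (pKₐ(H₂O) ≈ 15.7). Strong base; essentially never leaves without prior activation.
From PhCH₂–OMs the leaving group is OMs⁻ (pKₐ(CH₃SO₃H (MsOH)) ≈ -1.9). Resonance-delocalised alkanesulfonate.
(In practice PhCH₂–OMs is made from PhCH₂–OH by treatment with MsCl / Et₃N, converting the hydroxyl into a mesylate.)

PhCH₂–OMs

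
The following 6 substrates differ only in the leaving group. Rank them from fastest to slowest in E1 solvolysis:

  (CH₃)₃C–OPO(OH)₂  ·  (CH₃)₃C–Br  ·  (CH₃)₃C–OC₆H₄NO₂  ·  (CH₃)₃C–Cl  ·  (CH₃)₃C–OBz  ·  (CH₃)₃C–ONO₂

With the same alkyl group throughout, only the leaving group differentiates the rates.
Leaving-group ability tracks the stability of the departed species; conjugate-acid pKₐ is the usual yardstick (lower pKₐ → better LG).
(CH₃)₃C–Br loses Br⁻: pKₐ(HBr) ≈ -9
(CH₃)₃C–Cl loses Cl⁻: pKₐ(HCl) ≈ -7
(CH₃)₃C–ONO₂ loses NO₃⁻: pKₐ(HNO₃) ≈ -1.3
(CH₃)₃C–OPO(OH)₂ loses H₂PO₄⁻: pKₐ(H₃PO₄) ≈ 2.1
(CH₃)₃C–OBz loses PhCOO⁻: pKₐ(C₆H₅COOH) ≈ 4.2
(CH₃)₃C–OC₆H₄NO₂ loses p-O₂N–C₆H₄–O⁻: pKₐ(p-nitrophenol) ≈ 7.2

(CH₃)₃C–Br > (CH₃)₃C–Cl > (CH₃)₃C–ONO₂ > (CH₃)₃C–OPO(OH)₂ > (CH₃)₃C–OBz > (CH₃)₃C–OC₆H₄NO₂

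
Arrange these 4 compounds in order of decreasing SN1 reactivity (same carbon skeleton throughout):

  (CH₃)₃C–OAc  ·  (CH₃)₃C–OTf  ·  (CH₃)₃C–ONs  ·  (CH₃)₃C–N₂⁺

(CH₃)₃C–N₂⁺ > (CH₃)₃C–OTf > (CH₃)₃C–ONs > (CH₃)₃C–OAc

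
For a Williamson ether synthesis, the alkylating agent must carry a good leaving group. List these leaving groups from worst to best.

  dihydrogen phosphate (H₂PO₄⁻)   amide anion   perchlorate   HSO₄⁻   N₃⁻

amide anion < N₃⁻ < dihydrogen phosphate (H₂PO₄⁻) < HSO₄⁻ < perchlorate

A good leaving group is a weak base: the lower the pKₐ of its conjugate acid, the more readily it departs.
perchlorate: pKₐ(HClO₄) ≈ -10
HSO₄⁻: pKₐ(H₂SO₄) ≈ -3 — conjugate base of a strong mineral acid
dihydrogen phosphate (H₂PO₄⁻): pKₐ(H₃PO₄) ≈ 2.1 — moderate base; biological leaving group after further activation
N₃⁻: pKₐ(HN₃) ≈ 4.7 — linear, resonance-stabilised
amide anion: pKₐ(NH₃) ≈ 38
The question asks for worst first, so the sequence is read in increasing leaving-group ability.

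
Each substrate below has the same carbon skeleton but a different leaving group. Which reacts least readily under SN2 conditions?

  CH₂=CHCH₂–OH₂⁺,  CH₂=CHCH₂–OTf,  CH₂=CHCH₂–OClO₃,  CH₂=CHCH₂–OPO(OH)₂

CH₂=CHCH₂–OPO(OH)₂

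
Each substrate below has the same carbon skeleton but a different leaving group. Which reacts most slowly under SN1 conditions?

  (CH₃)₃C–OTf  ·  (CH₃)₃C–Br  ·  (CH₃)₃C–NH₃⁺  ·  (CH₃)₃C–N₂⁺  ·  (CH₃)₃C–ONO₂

(CH₃)₃C–NH₃⁺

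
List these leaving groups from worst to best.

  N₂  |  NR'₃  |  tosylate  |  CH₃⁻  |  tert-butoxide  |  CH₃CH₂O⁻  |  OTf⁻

N₂: no meaningful conjugate acid; N₂ departs as an exceptionally stable neutral molecule
OTf⁻: pKₐ(CF₃SO₃H (triflic acid)) ≈ -14
tosylate: pKₐ(p-CH₃C₆H₄SO₃H (TsOH)) ≈ -2.8
NR'₃: pKₐ(R'₃NH⁺) ≈ 10.7
CH₃CH₂O⁻: pKₐ(CH₃CH₂OH) ≈ 16
tert-butoxide: pKₐ(t-BuOH) ≈ 18
CH₃⁻: pKₐ(CH₄) ≈ 48
Reversing gives the worst-to-best order requested.

CH₃⁻ < tert-butoxide < CH₃CH₂O⁻ < NR'₃ < tosylate < OTf⁻ < N₂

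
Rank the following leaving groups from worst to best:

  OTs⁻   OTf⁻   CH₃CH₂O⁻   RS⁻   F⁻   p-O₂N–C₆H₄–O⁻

CH₃CH₂O⁻ < RS⁻ < p-O₂N–C₆H₄–O⁻ < F⁻ < OTs⁻ < OTf⁻

The more stable X⁻ (or X) is on its own — i.e. the weaker a base it is — the better a leaving group it makes.
OTf⁻: pKₐ(CF₃SO₃H (triflic acid)) ≈ -14 — charge spread over three oxygens and a CF₃ group; the premier leaving group in synthesis
OTs⁻: pKₐ(p-CH₃C₆H₄SO₃H (TsOH)) ≈ -2.8 — resonance-delocalised arenesulfonate
F⁻: pKₐ(HF) ≈ 3.2 — small and strongly basic; the poor halide leaving group
p-O₂N–C₆H₄–O⁻: pKₐ(p-nitrophenol) ≈ 7.2
RS⁻: pKₐ(RSH (a thiol)) ≈ 10.5
CH₃CH₂O⁻: pKₐ(CH₃CH₂OH) ≈ 16
Reversing gives the worst-to-best order requested.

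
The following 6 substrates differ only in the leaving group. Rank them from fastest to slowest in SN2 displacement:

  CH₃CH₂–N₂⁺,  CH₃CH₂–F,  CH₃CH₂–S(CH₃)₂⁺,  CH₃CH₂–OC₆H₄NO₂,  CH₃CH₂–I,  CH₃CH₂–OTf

Same R in every case — rank the leaving groups.
A good leaving group is a weak base: the lower the pKₐ of its conjugate acid, the more readily it departs.
CH₃CH₂–N₂⁺ loses N₂: no meaningful conjugate acid; N₂ departs as an exceptionally stable neutral molecule
CH₃CH₂–OTf loses OTf⁻: pKₐ(CF₃SO₃H (triflic acid)) ≈ -14
CH₃CH₂–I loses I⁻: pKₐ(HI) ≈ -10
CH₃CH₂–S(CH₃)₂⁺ loses SR'₂: pKₐ(R'₂SH⁺) ≈ -7
CH₃CH₂–F loses F⁻: pKₐ(HF) ≈ 3.2
CH₃CH₂–OC₆H₄NO₂ loses p-O₂N–C₆H₄–O⁻: pKₐ(p-nitrophenol) ≈ 7.2

CH₃CH₂–N₂⁺ > CH₃CH₂–OTf > CH₃CH₂–I > CH₃CH₂–S(CH₃)₂⁺ > CH₃CH₂–F > CH₃CH₂–OC₆H₄NO₂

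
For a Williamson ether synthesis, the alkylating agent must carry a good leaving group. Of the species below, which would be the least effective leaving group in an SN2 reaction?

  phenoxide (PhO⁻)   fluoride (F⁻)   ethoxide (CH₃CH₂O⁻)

The more stable X⁻ (or X) is on its own — i.e. the weaker a base it is — the better a leaving group it makes.
fluoride (F⁻): pKₐ(HF) ≈ 3.2
phenoxide (PhO⁻): pKₐ(C₆H₅OH (phenol)) ≈ 10
ethoxide (CH₃CH₂O⁻): pKₐ(CH₃CH₂OH) ≈ 16

ethoxide (CH₃CH₂O⁻)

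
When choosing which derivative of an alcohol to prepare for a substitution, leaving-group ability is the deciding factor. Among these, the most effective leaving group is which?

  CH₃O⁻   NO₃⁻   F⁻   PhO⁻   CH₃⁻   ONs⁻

ONs⁻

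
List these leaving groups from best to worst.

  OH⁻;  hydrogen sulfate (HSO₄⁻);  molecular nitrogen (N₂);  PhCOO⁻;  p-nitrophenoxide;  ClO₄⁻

molecular nitrogen (N₂): no meaningful conjugate acid; N₂ departs as an exceptionally stable neutral molecule
ClO₄⁻: pKₐ(HClO₄) ≈ -10
hydrogen sulfate (HSO₄⁻): pKₐ(H₂SO₄) ≈ -3
PhCOO⁻: pKₐ(C₆H₅COOH) ≈ 4.2
p-nitrophenoxide: pKₐ(p-nitrophenol) ≈ 7.2
OH⁻: pKₐ(H₂O) ≈ 15.7

molecular nitrogen (N₂) > ClO₄⁻ > hydrogen sulfate (HSO₄⁻) > PhCOO⁻ > p-nitrophenoxide > OH⁻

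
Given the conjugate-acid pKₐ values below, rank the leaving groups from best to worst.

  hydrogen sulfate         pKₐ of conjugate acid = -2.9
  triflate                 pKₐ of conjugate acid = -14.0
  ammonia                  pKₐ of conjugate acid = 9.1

Lower conjugate-acid pKₐ ⇒ weaker base ⇒ better leaving group.
Sorting by the given values: triflate (-14.0), hydrogen sulfate (-2.9), ammonia (9.1).

triflate > hydrogen sulfate > ammonia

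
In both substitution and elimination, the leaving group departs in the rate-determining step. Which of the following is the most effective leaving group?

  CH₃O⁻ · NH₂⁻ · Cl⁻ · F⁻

Cl⁻

The more stable X⁻ (or X) is on its own — i.e. the weaker a base it is — the better a leaving group it makes.
Cl⁻: pKₐ(HCl) ≈ -7
F⁻: pKₐ(HF) ≈ 3.2
CH₃O⁻: pKₐ(CH₃OH) ≈ 15.5
NH₂⁻: pKₐ(NH₃) ≈ 38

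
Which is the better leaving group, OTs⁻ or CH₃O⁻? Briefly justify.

OTs⁻

OTs⁻ is the better leaving group.
pKₐ(p-CH₃C₆H₄SO₃H (TsOH)) ≈ -2.8 versus pKₐ(CH₃OH) ≈ 15.5: OTs⁻ is the much weaker base.
Resonance-delocalised arenesulfonate.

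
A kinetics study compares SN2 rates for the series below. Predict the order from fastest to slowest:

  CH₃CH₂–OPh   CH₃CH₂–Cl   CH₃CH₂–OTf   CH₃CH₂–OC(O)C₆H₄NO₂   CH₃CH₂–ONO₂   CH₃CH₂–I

With the same alkyl group throughout, only the leaving group differentiates the rates.
The more stable X⁻ (or X) is on its own — i.e. the weaker a base it is — the better a leaving group it makes.
CH₃CH₂–OTf loses OTf⁻: pKₐ(CF₃SO₃H (triflic acid)) ≈ -14
CH₃CH₂–I loses I⁻: pKₐ(HI) ≈ -10
CH₃CH₂–Cl loses Cl⁻: pKₐ(HCl) ≈ -7
CH₃CH₂–ONO₂ loses NO₃⁻: pKₐ(HNO₃) ≈ -1.3
CH₃CH₂–OC(O)C₆H₄NO₂ loses p-O₂N–C₆H₄–COO⁻: pKₐ(p-nitrobenzoic acid) ≈ 3.4
CH₃CH₂–OPh loses PhO⁻: pKₐ(C₆H₅OH (phenol)) ≈ 10

CH₃CH₂–OTf > CH₃CH₂–I > CH₃CH₂–Cl > CH₃CH₂–ONO₂ > CH₃CH₂–OC(O)C₆H₄NO₂ > CH₃CH₂–OPh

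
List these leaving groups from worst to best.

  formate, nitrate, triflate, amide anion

amide anion < formate < nitrate < triflate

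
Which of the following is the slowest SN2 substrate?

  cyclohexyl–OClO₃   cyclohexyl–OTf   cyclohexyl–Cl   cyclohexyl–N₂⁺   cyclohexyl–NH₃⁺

The skeletons are identical, so relative rate is governed entirely by leaving-group ability.
Leaving-group ability tracks the stability of the departed species; conjugate-acid pKₐ is the usual yardstick (lower pKₐ → better LG).
cyclohexyl–N₂⁺ loses N₂: no meaningful conjugate acid; N₂ departs as an exceptionally stable neutral molecule
cyclohexyl–OTf loses OTf⁻: pKₐ(CF₃SO₃H (triflic acid)) ≈ -14
cyclohexyl–OClO₃ loses ClO₄⁻: pKₐ(HClO₄) ≈ -10
cyclohexyl–Cl loses Cl⁻: pKₐ(HCl) ≈ -7
cyclohexyl–NH₃⁺ loses NH₃: pKₐ(NH₄⁺) ≈ 9.2

cyclohexyl–NH₃⁺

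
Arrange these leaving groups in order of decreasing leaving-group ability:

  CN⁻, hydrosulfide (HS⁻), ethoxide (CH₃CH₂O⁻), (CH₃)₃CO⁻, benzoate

benzoate > hydrosulfide (HS⁻) > CN⁻ > ethoxide (CH₃CH₂O⁻) > (CH₃)₃CO⁻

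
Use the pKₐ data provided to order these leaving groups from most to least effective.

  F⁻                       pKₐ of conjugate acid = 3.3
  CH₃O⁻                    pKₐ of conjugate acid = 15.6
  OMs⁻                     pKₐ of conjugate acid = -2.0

Lower conjugate-acid pKₐ ⇒ weaker base ⇒ better leaving group.
Sorting by the given values: OMs⁻ (-2.0), F⁻ (3.3), CH₃O⁻ (15.6).

OMs⁻ > F⁻ > CH₃O⁻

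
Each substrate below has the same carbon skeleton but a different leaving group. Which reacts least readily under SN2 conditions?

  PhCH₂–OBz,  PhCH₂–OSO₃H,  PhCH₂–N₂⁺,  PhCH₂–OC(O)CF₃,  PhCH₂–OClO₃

PhCH₂–OBz

Identical carbon frameworks mean the comparison reduces to leaving-group quality.
Leaving-group ability tracks the stability of the departed species; conjugate-acid pKₐ is the usual yardstick (lower pKₐ → better LG).
PhCH₂–N₂⁺ loses N₂: no meaningful conjugate acid; N₂ departs as an exceptionally stable neutral molecule
PhCH₂–OClO₃ loses ClO₄⁻: pKₐ(HClO₄) ≈ -10
PhCH₂–OSO₃H loses HSO₄⁻: pKₐ(H₂SO₄) ≈ -3
PhCH₂–OC(O)CF₃ loses CF₃COO⁻: pKₐ(CF₃COOH) ≈ 0.2
PhCH₂–OBz loses PhCOO⁻: pKₐ(C₆H₅COOH) ≈ 4.2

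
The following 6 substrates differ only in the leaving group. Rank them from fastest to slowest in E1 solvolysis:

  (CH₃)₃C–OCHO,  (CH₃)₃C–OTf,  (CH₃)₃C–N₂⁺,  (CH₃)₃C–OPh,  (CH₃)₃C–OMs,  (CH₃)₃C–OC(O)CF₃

(CH₃)₃C–N₂⁺ > (CH₃)₃C–OTf > (CH₃)₃C–OMs > (CH₃)₃C–OC(O)CF₃ > (CH₃)₃C–OCHO > (CH₃)₃C–OPh

Same R in every case — rank the leaving groups.
Leaving-group ability tracks the stability of the departed species; conjugate-acid pKₐ is the usual yardstick (lower pKₐ → better LG).
(CH₃)₃C–N₂⁺ loses N₂: no meaningful conjugate acid; N₂ departs as an exceptionally stable neutral molecule
(CH₃)₃C–OTf loses OTf⁻: pKₐ(CF₃SO₃H (triflic acid)) ≈ -14
(CH₃)₃C–OMs loses OMs⁻: pKₐ(CH₃SO₃H (MsOH)) ≈ -1.9
(CH₃)₃C–OC(O)CF₃ loses CF₃COO⁻: pKₐ(CF₃COOH) ≈ 0.2
(CH₃)₃C–OCHO loses HCOO⁻: pKₐ(HCOOH) ≈ 3.8
(CH₃)₃C–OPh loses PhO⁻: pKₐ(C₆H₅OH (phenol)) ≈ 10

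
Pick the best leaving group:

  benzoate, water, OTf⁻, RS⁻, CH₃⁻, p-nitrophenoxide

OTf⁻

OTf⁻: pKₐ(CF₃SO₃H (triflic acid)) ≈ -14
water: pKₐ(H₃O⁺) ≈ -1.7
benzoate: pKₐ(C₆H₅COOH) ≈ 4.2
p-nitrophenoxide: pKₐ(p-nitrophenol) ≈ 7.2
RS⁻: pKₐ(RSH (a thiol)) ≈ 10.5
CH₃⁻: pKₐ(CH₄) ≈ 48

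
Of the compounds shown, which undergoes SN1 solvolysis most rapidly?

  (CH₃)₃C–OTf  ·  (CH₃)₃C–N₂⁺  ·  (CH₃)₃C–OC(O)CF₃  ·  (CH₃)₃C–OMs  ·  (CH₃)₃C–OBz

(CH₃)₃C–N₂⁺

With the same alkyl group throughout, only the leaving group differentiates the rates.
The more stable X⁻ (or X) is on its own — i.e. the weaker a base it is — the better a leaving group it makes.
(CH₃)₃C–N₂⁺ loses N₂: no meaningful conjugate acid; N₂ departs as an exceptionally stable neutral molecule
(CH₃)₃C–OTf loses OTf⁻: pKₐ(CF₃SO₃H (triflic acid)) ≈ -14
(CH₃)₃C–OMs loses OMs⁻: pKₐ(CH₃SO₃H (MsOH)) ≈ -1.9
(CH₃)₃C–OC(O)CF₃ loses CF₃COO⁻: pKₐ(CF₃COOH) ≈ 0.2
(CH₃)₃C–OBz loses PhCOO⁻: pKₐ(C₆H₅COOH) ≈ 4.2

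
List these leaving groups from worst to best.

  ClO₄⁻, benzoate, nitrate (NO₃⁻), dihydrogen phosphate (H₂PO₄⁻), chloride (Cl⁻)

A good leaving group is a weak base: the lower the pKₐ of its conjugate acid, the more readily it departs.
ClO₄⁻: pKₐ(HClO₄) ≈ -10
chloride (Cl⁻): pKₐ(HCl) ≈ -7 — moderately weak base
nitrate (NO₃⁻): pKₐ(HNO₃) ≈ -1.3 — resonance-delocalised over three oxygens
dihydrogen phosphate (H₂PO₄⁻): pKₐ(H₃PO₄) ≈ 2.1 — moderate base; biological leaving group after further activation
benzoate: pKₐ(C₆H₅COOH) ≈ 4.2 — aryl carboxylate
Listed from poorest to best leaving group as asked.

benzoate < dihydrogen phosphate (H₂PO₄⁻) < nitrate (NO₃⁻) < chloride (Cl⁻) < ClO₄⁻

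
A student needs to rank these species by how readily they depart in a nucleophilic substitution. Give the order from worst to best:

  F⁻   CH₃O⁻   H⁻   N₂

Leaving-group ability tracks the stability of the departed species; conjugate-acid pKₐ is the usual yardstick (lower pKₐ → better LG).
N₂: no meaningful conjugate acid; N₂ departs as an exceptionally stable neutral molecule
F⁻: pKₐ(HF) ≈ 3.2
CH₃O⁻: pKₐ(CH₃OH) ≈ 15.5
H⁻: pKₐ(H₂) ≈ 36
The question asks for worst first, so the sequence is read in increasing leaving-group ability.

H⁻ < CH₃O⁻ < F⁻ < N₂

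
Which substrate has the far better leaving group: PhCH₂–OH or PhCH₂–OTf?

PhCH₂–OTf

From PhCH₂–OH the departing group would be OH⁻ (pKₐ(H₂O) ≈ 15.7). Strong base; essentially never leaves without prior activation.
From PhCH₂–OTf the leaving group is OTf⁻ (pKₐ(CF₃SO₃H (triflic acid)) ≈ -14). Charge spread over three oxygens and a CF₃ group; the premier leaving group in synthesis.
(In practice PhCH₂–OTf is made from PhCH₂–OH by treatment with Tf₂O / 2,6-lutidine, converting the hydroxyl into a triflate.)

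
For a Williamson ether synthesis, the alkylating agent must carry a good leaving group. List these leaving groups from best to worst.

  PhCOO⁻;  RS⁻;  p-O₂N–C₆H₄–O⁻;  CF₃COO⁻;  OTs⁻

OTs⁻ > CF₃COO⁻ > PhCOO⁻ > p-O₂N–C₆H₄–O⁻ > RS⁻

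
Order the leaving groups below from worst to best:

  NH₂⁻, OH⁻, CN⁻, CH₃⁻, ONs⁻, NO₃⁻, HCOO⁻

ONs⁻: pKₐ(p-O₂NC₆H₄SO₃H) ≈ -3.5
NO₃⁻: pKₐ(HNO₃) ≈ -1.3
HCOO⁻: pKₐ(HCOOH) ≈ 3.8
CN⁻: pKₐ(HCN) ≈ 9.2
OH⁻: pKₐ(H₂O) ≈ 15.7
NH₂⁻: pKₐ(NH₃) ≈ 38 — extremely strong base; never a leaving group
CH₃⁻: pKₐ(CH₄) ≈ 48 — unstabilised carbanion; the worst conceivable leaving group
The question asks for worst first, so the sequence is read in increasing leaving-group ability.

CH₃⁻ < NH₂⁻ < OH⁻ < CN⁻ < HCOO⁻ < NO₃⁻ < ONs⁻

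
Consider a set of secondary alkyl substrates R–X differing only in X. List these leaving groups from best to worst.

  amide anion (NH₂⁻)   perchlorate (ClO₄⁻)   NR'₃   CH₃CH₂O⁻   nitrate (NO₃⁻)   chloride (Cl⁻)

The more stable X⁻ (or X) is on its own — i.e. the weaker a base it is — the better a leaving group it makes.
perchlorate (ClO₄⁻): pKₐ(HClO₄) ≈ -10
chloride (Cl⁻): pKₐ(HCl) ≈ -7 — moderately weak base
nitrate (NO₃⁻): pKₐ(HNO₃) ≈ -1.3
NR'₃: pKₐ(R'₃NH⁺) ≈ 10.7
CH₃CH₂O⁻: pKₐ(CH₃CH₂OH) ≈ 16
amide anion (NH₂⁻): pKₐ(NH₃) ≈ 38 — extremely strong base; never a leaving group

perchlorate (ClO₄⁻) > chloride (Cl⁻) > nitrate (NO₃⁻) > NR'₃ > CH₃CH₂O⁻ > amide anion (NH₂⁻)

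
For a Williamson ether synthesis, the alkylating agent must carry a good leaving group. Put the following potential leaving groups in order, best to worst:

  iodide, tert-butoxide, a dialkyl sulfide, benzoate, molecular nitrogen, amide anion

molecular nitrogen > iodide > a dialkyl sulfide > benzoate > tert-butoxide > amide anion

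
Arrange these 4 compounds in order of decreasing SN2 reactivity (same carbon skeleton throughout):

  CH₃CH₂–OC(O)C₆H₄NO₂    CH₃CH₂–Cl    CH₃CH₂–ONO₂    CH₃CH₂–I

CH₃CH₂–I > CH₃CH₂–Cl > CH₃CH₂–ONO₂ > CH₃CH₂–OC(O)C₆H₄NO₂

The skeletons are identical, so relative rate is governed entirely by leaving-group ability.
The more stable X⁻ (or X) is on its own — i.e. the weaker a base it is — the better a leaving group it makes.
CH₃CH₂–I loses I⁻: pKₐ(HI) ≈ -10
CH₃CH₂–Cl loses Cl⁻: pKₐ(HCl) ≈ -7
CH₃CH₂–ONO₂ loses NO₃⁻: pKₐ(HNO₃) ≈ -1.3
CH₃CH₂–OC(O)C₆H₄NO₂ loses p-O₂N–C₆H₄–COO⁻: pKₐ(p-nitrobenzoic acid) ≈ 3.4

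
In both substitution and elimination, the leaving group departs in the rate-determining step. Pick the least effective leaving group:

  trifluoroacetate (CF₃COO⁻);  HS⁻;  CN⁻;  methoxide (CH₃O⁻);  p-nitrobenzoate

methoxide (CH₃O⁻)

Rank by basicity of the departing species: weakest base leaves most easily.
trifluoroacetate (CF₃COO⁻): pKₐ(CF₃COOH) ≈ 0.2
p-nitrobenzoate: pKₐ(p-nitrobenzoic acid) ≈ 3.4
HS⁻: pKₐ(H₂S) ≈ 7
CN⁻: pKₐ(HCN) ≈ 9.2
methoxide (CH₃O⁻): pKₐ(CH₃OH) ≈ 15.5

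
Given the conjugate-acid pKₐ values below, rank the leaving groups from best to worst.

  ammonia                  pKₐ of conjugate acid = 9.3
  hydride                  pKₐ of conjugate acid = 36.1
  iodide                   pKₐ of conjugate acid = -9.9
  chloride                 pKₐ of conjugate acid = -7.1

Lower conjugate-acid pKₐ ⇒ weaker base ⇒ better leaving group.
Sorting by the given values: iodide (-9.9), chloride (-7.1), ammonia (9.3), hydride (36.1).

iodide > chloride > ammonia > hydride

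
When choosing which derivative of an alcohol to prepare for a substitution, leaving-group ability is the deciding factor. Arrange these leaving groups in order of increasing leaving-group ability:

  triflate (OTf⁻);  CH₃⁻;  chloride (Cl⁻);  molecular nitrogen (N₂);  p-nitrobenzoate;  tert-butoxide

CH₃⁻ < tert-butoxide < p-nitrobenzoate < chloride (Cl⁻) < triflate (OTf⁻) < molecular nitrogen (N₂)

molecular nitrogen (N₂): no meaningful conjugate acid; N₂ departs as an exceptionally stable neutral molecule
triflate (OTf⁻): pKₐ(CF₃SO₃H (triflic acid)) ≈ -14
chloride (Cl⁻): pKₐ(HCl) ≈ -7
p-nitrobenzoate: pKₐ(p-nitrobenzoic acid) ≈ 3.4
tert-butoxide: pKₐ(t-BuOH) ≈ 18
CH₃⁻: pKₐ(CH₄) ≈ 48
The question asks for worst first, so the sequence is read in increasing leaving-group ability.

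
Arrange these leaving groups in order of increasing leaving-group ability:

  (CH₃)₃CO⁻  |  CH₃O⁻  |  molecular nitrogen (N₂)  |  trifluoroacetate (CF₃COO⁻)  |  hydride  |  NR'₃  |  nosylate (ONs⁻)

molecular nitrogen (N₂): no meaningful conjugate acid; N₂ departs as an exceptionally stable neutral molecule
nosylate (ONs⁻): pKₐ(p-O₂NC₆H₄SO₃H) ≈ -3.5 — p-nitro group further stabilises the sulfonate
trifluoroacetate (CF₃COO⁻): pKₐ(CF₃COOH) ≈ 0.2 — strongly electron-withdrawing CF₃ stabilises the carboxylate
NR'₃: pKₐ(R'₃NH⁺) ≈ 10.7 — neutral but still a fairly strong base; Hofmann-elimination LG
CH₃O⁻: pKₐ(CH₃OH) ≈ 15.5 — strong base; alkoxides do not leave unassisted
(CH₃)₃CO⁻: pKₐ(t-BuOH) ≈ 18 — bulky, strongly basic alkoxide
hydride: pKₐ(H₂) ≈ 36 — extremely strong base; leaves only in special hydride-transfer contexts
The question asks for worst first, so the sequence is read in increasing leaving-group ability.

hydride < (CH₃)₃CO⁻ < CH₃O⁻ < NR'₃ < trifluoroacetate (CF₃COO⁻) < nosylate (ONs⁻) < molecular nitrogen (N₂)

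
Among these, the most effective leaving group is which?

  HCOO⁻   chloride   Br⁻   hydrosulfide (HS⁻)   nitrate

Br⁻: pKₐ(HBr) ≈ -9
chloride: pKₐ(HCl) ≈ -7
nitrate: pKₐ(HNO₃) ≈ -1.3
HCOO⁻: pKₐ(HCOOH) ≈ 3.8
hydrosulfide (HS⁻): pKₐ(H₂S) ≈ 7

Br⁻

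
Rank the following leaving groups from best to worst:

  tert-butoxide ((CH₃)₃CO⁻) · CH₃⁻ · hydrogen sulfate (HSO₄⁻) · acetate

hydrogen sulfate (HSO₄⁻): pKₐ(H₂SO₄) ≈ -3 — conjugate base of a strong mineral acid
acetate: pKₐ(CH₃COOH) ≈ 4.8
tert-butoxide ((CH₃)₃CO⁻): pKₐ(t-BuOH) ≈ 18
CH₃⁻: pKₐ(CH₄) ≈ 48

hydrogen sulfate (HSO₄⁻) > acetate > tert-butoxide ((CH₃)₃CO⁻) > CH₃⁻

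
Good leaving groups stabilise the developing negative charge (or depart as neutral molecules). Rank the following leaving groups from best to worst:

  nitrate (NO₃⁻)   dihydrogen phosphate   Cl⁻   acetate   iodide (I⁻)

iodide (I⁻): pKₐ(HI) ≈ -10 — large, highly polarisable; very weak base
Cl⁻: pKₐ(HCl) ≈ -7
nitrate (NO₃⁻): pKₐ(HNO₃) ≈ -1.3 — resonance-delocalised over three oxygens
dihydrogen phosphate: pKₐ(H₃PO₄) ≈ 2.1
acetate: pKₐ(CH₃COOH) ≈ 4.8 — resonance-stabilised but still a weak base

iodide (I⁻) > Cl⁻ > nitrate (NO₃⁻) > dihydrogen phosphate > acetate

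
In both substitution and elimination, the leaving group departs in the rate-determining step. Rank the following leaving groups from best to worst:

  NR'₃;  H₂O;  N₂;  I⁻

Rank by basicity of the departing species: weakest base leaves most easily.
N₂: no meaningful conjugate acid; N₂ departs as an exceptionally stable neutral molecule
I⁻: pKₐ(HI) ≈ -10
H₂O: pKₐ(H₃O⁺) ≈ -1.7
NR'₃: pKₐ(R'₃NH⁺) ≈ 10.7 — neutral but still a fairly strong base; Hofmann-elimination LG

N₂ > I⁻ > H₂O > NR'₃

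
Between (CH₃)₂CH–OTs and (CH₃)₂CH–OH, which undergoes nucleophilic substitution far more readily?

From (CH₃)₂CH–OH the departing group would be OH⁻ (pKₐ(H₂O) ≈ 15.7). Strong base; essentially never leaves without prior activation.
From (CH₃)₂CH–OTs the leaving group is OTs⁻ (pKₐ(p-CH₃C₆H₄SO₃H (TsOH)) ≈ -2.8). Resonance-delocalised arenesulfonate.
(In practice (CH₃)₂CH–OTs is made from (CH₃)₂CH–OH by treatment with TsCl / pyridine, converting the hydroxyl into a tosylate.)

(CH₃)₂CH–OTs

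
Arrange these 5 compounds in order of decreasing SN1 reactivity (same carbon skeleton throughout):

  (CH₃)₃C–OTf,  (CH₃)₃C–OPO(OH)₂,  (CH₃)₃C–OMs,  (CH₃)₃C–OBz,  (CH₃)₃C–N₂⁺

With the same alkyl group throughout, only the leaving group differentiates the rates.
Leaving-group ability tracks the stability of the departed species; conjugate-acid pKₐ is the usual yardstick (lower pKₐ → better LG).
(CH₃)₃C–N₂⁺ loses N₂: no meaningful conjugate acid; N₂ departs as an exceptionally stable neutral molecule
(CH₃)₃C–OTf loses OTf⁻: pKₐ(CF₃SO₃H (triflic acid)) ≈ -14
(CH₃)₃C–OMs loses OMs⁻: pKₐ(CH₃SO₃H (MsOH)) ≈ -1.9
(CH₃)₃C–OPO(OH)₂ loses H₂PO₄⁻: pKₐ(H₃PO₄) ≈ 2.1
(CH₃)₃C–OBz loses PhCOO⁻: pKₐ(C₆H₅COOH) ≈ 4.2

(CH₃)₃C–N₂⁺ > (CH₃)₃C–OTf > (CH₃)₃C–OMs > (CH₃)₃C–OPO(OH)₂ > (CH₃)₃C–OBz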